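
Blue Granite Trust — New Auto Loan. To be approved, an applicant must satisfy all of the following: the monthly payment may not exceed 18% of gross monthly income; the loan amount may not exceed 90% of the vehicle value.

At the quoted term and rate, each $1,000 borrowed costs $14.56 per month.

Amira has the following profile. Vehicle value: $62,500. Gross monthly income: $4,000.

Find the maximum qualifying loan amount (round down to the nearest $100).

Payment cap: 18% × $4,000 = $720/month.
At $14.56 per $1,000, that supports 720/14.56 × 1,000 ≈ $49,450 → $49,400.
LTV cap: 90% × $62,500 = $56,250 → $56,200.
Binding constraint: payment-to-income.

$49,400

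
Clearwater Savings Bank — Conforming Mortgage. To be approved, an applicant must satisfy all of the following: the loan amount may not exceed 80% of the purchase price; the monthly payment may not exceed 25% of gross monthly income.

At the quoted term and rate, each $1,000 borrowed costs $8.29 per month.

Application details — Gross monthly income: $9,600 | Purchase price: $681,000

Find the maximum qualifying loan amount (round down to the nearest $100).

Payment cap: 25% × $9,600 = $2,400/month.
At $8.29 per $1,000, that supports 2,400/8.29 × 1,000 ≈ $289,505 → $289,500.
LTV cap: 80% × $681,000 = $544,800 → $544,800.
Binding constraint: payment-to-income.

$289,500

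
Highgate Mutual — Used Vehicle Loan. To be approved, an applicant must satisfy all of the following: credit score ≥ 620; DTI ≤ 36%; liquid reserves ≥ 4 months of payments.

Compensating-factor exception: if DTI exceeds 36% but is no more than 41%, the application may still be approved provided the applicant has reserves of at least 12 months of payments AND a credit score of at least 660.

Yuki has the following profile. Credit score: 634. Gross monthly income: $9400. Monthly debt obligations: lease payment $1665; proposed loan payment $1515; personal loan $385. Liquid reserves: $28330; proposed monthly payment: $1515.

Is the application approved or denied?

Credit score 634 ≥ 620 (meets base)
Total debts = (1,665 + 1,515 + 385) = 3,565. DTI: 3,565 ÷ 9,400 = 37.9%, over the 36% base limit.
Reserves: 28,330 ÷ 1,515 = 18.7 months (meets 4-month minimum)
37.9% falls in the override range (36%–41%), so the compensating-factor test applies.
Reserves 18.7 ≥ 12 months; credit score 634 < 660.
Override conditions not both satisfied; exception does not apply.

Denied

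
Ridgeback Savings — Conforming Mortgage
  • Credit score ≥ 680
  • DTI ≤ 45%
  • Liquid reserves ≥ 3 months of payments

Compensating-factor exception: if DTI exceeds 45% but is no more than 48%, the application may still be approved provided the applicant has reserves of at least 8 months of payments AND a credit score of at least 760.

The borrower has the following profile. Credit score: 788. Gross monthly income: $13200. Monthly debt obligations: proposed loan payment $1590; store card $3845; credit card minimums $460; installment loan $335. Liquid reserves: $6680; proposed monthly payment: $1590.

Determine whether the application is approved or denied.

Credit score 788 ≥ 680 (meets base)
Total debts = (1,590 + 3,845 + 460 + 335) = 6,230. DTI: 6,230 ÷ 13,200 = 47.2%, over the 45% base limit.
Reserves: 6,680 ÷ 1,590 = 4.2 months (meets 3-month minimum)
DTI 47.2% is within the 45%–48% exception band; checking compensating factors.
Reserves 4.2 < 8 months; credit score 788 ≥ 760.
Override conditions not both satisfied; exception does not apply.

Denied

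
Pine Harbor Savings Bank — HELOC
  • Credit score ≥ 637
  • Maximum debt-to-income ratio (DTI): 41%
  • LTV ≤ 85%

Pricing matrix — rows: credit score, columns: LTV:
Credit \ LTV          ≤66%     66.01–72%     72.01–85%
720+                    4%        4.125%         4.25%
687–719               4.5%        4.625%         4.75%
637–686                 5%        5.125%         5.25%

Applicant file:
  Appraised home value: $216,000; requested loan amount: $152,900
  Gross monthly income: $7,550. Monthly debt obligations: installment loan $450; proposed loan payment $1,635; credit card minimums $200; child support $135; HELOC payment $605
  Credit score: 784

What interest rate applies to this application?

Credit score 784 ≥ 637; Total monthly debts = (450 + 1,635 + 200 + 135 + 605) = 3,025. Debt-to-income = 3,025/7,550 = 40.1% — meets 41% limit
LTV = 152,900/216,000 = 70.8% ≤ 85%
Credit 784 → row 720+; LTV 70.8% → column 66.01–72%. Grid cell → 4.125%.

4.125%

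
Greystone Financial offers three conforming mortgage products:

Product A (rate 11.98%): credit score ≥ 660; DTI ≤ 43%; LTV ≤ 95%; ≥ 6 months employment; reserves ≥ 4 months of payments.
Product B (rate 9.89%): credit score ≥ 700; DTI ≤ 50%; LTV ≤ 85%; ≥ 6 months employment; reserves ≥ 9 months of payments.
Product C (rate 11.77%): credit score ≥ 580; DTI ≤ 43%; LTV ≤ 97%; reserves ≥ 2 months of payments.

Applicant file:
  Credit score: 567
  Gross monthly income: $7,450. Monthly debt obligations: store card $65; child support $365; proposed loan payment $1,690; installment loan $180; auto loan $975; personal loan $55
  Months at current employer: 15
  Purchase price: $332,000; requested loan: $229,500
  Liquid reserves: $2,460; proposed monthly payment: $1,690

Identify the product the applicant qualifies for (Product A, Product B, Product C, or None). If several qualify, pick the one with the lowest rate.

None

Total debts = (65 + 365 + 1,690 + 180 + 975 + 55) = 3,330; DTI = 3,330/7,450 = 44.7%.
LTV = 229,500/332,000 = 69.1%.
Reserves = 2,460/1,690 = 1.5 months.
Product A: score 567 < 660; DTI 44.7% > 43%; LTV 69.1% ≤ 95%; employment 15 ≥ 6 mo; reserves 1.5 < 4 mo → does not qualify.
Product B: score 567 < 700; DTI 44.7% ≤ 50%; LTV 69.1% ≤ 85%; employment 15 ≥ 6 mo; reserves 1.5 < 9 mo → does not qualify.
Product C: score 567 < 580; DTI 44.7% > 43%; LTV 69.1% ≤ 97%; reserves 1.5 < 2 mo → does not qualify.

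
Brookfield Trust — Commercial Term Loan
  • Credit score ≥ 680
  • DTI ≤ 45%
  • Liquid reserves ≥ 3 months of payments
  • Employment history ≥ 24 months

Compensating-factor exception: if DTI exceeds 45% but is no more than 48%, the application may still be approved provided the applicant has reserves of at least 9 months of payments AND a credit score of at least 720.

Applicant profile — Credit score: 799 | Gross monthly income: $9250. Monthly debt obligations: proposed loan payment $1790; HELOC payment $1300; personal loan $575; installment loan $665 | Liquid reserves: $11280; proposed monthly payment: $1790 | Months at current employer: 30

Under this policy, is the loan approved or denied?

Denied

Credit score 799 ≥ 680 (meets base)
Total debts = (1,790 + 1,300 + 575 + 665) = 4,330. DTI = 4,330/9,250 = 46.8% > 45% — standard DTI limit exceeded.
Reserves = 11,280/1,790 = 6.3 months ≥ 3
Employment 30 ≥ 24 months
46.8% falls in the override range (45%–48%), so the compensating-factor test applies.
Reserves 6.3 < 9 months; credit score 799 ≥ 720.
Override conditions not both satisfied; exception does not apply.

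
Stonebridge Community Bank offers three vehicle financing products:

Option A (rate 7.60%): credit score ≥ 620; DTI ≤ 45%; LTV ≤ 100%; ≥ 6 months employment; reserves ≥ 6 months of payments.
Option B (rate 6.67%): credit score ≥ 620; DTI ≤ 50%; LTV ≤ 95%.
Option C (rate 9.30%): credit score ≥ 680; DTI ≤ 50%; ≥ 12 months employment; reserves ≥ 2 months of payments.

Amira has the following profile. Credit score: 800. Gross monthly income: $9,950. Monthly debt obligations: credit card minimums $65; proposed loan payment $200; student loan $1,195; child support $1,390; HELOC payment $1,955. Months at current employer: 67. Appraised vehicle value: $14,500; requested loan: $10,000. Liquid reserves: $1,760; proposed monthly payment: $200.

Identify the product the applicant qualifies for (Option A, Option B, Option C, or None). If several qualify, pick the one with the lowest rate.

Option B

Total debts = (65 + 200 + 1,195 + 1,390 + 1,955) = 4,805; DTI = 4,805/9,950 = 48.3%.
LTV = 10,000/14,500 = 69%.
Reserves = 1,760/200 = 8.8 months.
Option A: score 800 ≥ 620; DTI 48.3% > 45%; LTV 69% ≤ 100%; employment 67 ≥ 6 mo; reserves 8.8 ≥ 6 mo → does not qualify.
Option B: score 800 ≥ 620; DTI 48.3% ≤ 50%; LTV 69% ≤ 95% → qualifies.
Option C: score 800 ≥ 680; DTI 48.3% ≤ 50%; employment 67 ≥ 12 mo; reserves 8.8 ≥ 2 mo → qualifies.
Qualifying: Option B, Option C. Lowest rate is 6.67% → Option B.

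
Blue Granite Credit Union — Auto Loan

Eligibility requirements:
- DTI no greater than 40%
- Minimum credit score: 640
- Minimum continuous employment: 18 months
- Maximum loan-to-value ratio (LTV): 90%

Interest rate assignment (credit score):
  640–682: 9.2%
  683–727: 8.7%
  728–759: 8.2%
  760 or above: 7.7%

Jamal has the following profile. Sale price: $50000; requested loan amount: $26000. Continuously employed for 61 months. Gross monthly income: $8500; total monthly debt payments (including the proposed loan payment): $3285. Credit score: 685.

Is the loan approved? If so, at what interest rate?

Credit score 685 ≥ 640 (meets minimum)
Employment 61 ≥ 18 months
LTV = 26,000/50,000 = 52% ≤ 90%
DTI: 3,285 ÷ 8,500 = 38.6%, within the 40% cap
All requirements met. Score 685 falls in the 683–727 tier → 8.7%.

Approved at 8.7%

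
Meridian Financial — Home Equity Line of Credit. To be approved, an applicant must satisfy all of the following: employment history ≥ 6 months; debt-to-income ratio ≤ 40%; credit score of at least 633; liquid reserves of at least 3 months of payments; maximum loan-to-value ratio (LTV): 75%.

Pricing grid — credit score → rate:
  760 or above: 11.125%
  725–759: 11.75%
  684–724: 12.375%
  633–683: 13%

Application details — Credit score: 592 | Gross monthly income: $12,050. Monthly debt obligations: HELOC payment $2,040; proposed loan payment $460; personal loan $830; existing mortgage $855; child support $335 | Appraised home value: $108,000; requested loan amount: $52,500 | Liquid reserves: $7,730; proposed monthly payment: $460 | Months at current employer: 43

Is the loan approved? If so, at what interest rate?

Denied

Credit score 592 < 633 (below minimum)
LTV: 52,500 ÷ 108,000 = 48.6%, within 75% cap
Employment 43 ≥ 6 months
Liquid reserves cover 7,730/460 = 16.8 months — ≥ 3 required
Total monthly debts = (2,040 + 460 + 830 + 855 + 335) = 4,520. DTI = 4,520/12,050 = 37.5% ≤ 40%
Not all requirements met → denied.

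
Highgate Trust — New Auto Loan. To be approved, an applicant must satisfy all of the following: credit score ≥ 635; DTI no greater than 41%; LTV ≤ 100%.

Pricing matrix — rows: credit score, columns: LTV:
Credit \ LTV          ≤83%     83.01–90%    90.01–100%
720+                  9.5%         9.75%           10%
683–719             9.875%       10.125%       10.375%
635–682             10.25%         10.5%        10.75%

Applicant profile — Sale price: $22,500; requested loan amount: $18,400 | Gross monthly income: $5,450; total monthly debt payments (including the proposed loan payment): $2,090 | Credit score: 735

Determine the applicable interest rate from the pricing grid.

Credit score 735 ≥ 635; DTI = 2,090/5,450 = 38.3% ≤ 41%
LTV: 18,400 ÷ 22,500 = 81.8%, within 100% cap
Row: 735 falls in 720+. Column: 81.8% falls in ≤83%. Rate = 9.5%.

9.5%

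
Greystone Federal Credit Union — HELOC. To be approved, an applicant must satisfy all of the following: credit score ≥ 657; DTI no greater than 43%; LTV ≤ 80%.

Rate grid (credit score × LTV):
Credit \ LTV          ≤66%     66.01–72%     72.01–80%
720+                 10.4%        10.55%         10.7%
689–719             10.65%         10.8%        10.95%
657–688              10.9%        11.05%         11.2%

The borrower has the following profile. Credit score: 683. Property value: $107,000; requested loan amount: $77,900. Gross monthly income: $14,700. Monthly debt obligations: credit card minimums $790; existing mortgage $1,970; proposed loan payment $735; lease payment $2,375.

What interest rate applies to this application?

11.2%

Credit score 683 ≥ 657; Total monthly debts = (790 + 1,970 + 735 + 2,375) = 5,870. Debt-to-income = 5,870/14,700 = 39.9% — meets 43% limit
LTV = 77,900/107,000 = 72.8% ≤ 80%
Score 683 is in the 657–688 band; LTV 72.8% is in the 72.01–80% band → 11.2%.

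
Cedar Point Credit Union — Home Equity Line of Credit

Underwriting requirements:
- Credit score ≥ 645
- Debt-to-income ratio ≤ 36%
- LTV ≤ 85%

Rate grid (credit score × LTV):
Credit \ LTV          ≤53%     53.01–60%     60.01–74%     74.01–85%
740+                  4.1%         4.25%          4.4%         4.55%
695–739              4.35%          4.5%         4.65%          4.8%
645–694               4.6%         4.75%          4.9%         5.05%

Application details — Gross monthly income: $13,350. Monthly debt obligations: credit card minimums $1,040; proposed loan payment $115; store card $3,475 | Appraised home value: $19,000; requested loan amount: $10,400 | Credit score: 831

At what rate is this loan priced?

Credit score 831 ≥ 645; Total monthly debts = (1,040 + 115 + 3,475) = 4,630. DTI: 4,630 ÷ 13,350 = 34.7%, within the 36% cap
Loan-to-value = 10,400/19,000 = 54.7% — pass (85% max)
Credit 831 → row 740+; LTV 54.7% → column 53.01–60%. Grid cell → 4.25%.

4.25%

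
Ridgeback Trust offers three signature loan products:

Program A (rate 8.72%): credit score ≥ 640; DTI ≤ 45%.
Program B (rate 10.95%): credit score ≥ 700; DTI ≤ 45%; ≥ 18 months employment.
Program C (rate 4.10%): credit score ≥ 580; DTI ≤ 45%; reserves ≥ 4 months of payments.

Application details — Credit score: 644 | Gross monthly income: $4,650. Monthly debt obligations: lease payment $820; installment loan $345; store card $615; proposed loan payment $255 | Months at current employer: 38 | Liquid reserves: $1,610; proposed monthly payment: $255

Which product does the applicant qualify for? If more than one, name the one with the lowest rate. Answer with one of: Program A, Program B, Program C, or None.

Total debts = (820 + 345 + 615 + 255) = 2,035; DTI = 2,035/4,650 = 43.8%.
Reserves = 1,610/255 = 6.3 months.
Program A: score 644 ≥ 640; DTI 43.8% ≤ 45% → qualifies.
Program B: score 644 < 700; DTI 43.8% ≤ 45%; employment 38 ≥ 18 mo → does not qualify.
Program C: score 644 ≥ 580; DTI 43.8% ≤ 45%; reserves 6.3 ≥ 4 mo → qualifies.
Qualifying: Program A, Program C. Lowest rate is 4.10% → Program C.

Program C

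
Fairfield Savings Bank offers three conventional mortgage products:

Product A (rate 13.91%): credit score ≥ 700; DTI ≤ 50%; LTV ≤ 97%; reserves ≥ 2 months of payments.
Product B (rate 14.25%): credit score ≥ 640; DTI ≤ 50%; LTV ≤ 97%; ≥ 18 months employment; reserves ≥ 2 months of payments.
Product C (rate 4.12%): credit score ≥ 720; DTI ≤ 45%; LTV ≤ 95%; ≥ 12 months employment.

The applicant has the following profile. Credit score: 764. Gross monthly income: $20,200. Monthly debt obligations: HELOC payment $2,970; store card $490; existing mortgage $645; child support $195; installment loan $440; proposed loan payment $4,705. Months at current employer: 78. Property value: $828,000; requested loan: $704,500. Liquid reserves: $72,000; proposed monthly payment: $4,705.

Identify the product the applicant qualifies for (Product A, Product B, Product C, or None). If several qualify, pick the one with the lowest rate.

Total debts = (2,970 + 490 + 645 + 195 + 440 + 4,705) = 9,445; DTI = 9,445/20,200 = 46.8%.
LTV = 704,500/828,000 = 85.1%.
Reserves = 72,000/4,705 = 15.3 months.
Product A: score 764 ≥ 700; DTI 46.8% ≤ 50%; LTV 85.1% ≤ 97%; reserves 15.3 ≥ 2 mo → qualifies.
Product B: score 764 ≥ 640; DTI 46.8% ≤ 50%; LTV 85.1% ≤ 97%; employment 78 ≥ 18 mo; reserves 15.3 ≥ 2 mo → qualifies.
Product C: score 764 ≥ 720; DTI 46.8% > 45%; LTV 85.1% ≤ 95%; employment 78 ≥ 12 mo → does not qualify.
Qualifying: Product A, Product B. Lowest rate is 13.91% → Product A.

Product A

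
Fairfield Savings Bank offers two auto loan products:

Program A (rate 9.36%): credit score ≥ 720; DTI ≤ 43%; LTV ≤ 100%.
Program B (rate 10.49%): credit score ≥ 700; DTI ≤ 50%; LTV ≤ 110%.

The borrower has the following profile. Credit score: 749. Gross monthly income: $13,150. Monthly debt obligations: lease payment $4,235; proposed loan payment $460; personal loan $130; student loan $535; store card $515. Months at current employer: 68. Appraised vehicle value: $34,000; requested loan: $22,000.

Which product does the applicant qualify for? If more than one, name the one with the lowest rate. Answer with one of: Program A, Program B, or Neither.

Total debts = (4,235 + 460 + 130 + 535 + 515) = 5,875; DTI = 5,875/13,150 = 44.7%.
LTV = 22,000/34,000 = 64.7%.
Program A: score 749 ≥ 720; DTI 44.7% > 43%; LTV 64.7% ≤ 100% → does not qualify.
Program B: score 749 ≥ 700; DTI 44.7% ≤ 50%; LTV 64.7% ≤ 110% → qualifies.

Program B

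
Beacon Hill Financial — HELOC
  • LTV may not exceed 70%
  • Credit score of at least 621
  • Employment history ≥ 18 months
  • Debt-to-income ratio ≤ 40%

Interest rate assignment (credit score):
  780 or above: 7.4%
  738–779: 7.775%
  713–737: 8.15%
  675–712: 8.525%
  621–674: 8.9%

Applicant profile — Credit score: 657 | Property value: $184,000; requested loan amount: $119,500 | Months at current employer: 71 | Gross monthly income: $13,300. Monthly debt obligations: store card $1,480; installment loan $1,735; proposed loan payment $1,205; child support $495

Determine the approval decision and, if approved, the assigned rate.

Approved at 8.9%

Credit score 657 ≥ 621 (meets minimum)
Employment 71 ≥ 18 months
LTV: 119,500 ÷ 184,000 = 64.9%, within 70% cap
Total monthly debts = (1,480 + 1,735 + 1,205 + 495) = 4,915. DTI: 4,915 ÷ 13,300 = 37%, within the 40% cap
All requirements met. Score 657 falls in the 621–674 tier → 8.9%.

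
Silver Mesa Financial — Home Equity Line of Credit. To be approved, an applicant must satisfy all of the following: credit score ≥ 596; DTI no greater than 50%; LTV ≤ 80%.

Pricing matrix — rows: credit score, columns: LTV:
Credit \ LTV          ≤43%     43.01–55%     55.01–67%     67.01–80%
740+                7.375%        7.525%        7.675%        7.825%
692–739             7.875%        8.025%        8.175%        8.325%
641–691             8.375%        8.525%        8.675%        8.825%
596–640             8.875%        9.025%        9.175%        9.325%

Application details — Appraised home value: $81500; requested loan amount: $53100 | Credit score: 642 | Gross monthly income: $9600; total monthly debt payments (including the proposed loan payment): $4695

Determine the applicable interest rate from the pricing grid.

8.675%

Credit score 642 ≥ 596; DTI: 4,695 ÷ 9,600 = 48.9%, within the 50% cap
LTV: 53,100 ÷ 81,500 = 65.2%, within 80% cap
Credit 642 → row 641–691; LTV 65.2% → column 55.01–67%. Grid cell → 8.675%.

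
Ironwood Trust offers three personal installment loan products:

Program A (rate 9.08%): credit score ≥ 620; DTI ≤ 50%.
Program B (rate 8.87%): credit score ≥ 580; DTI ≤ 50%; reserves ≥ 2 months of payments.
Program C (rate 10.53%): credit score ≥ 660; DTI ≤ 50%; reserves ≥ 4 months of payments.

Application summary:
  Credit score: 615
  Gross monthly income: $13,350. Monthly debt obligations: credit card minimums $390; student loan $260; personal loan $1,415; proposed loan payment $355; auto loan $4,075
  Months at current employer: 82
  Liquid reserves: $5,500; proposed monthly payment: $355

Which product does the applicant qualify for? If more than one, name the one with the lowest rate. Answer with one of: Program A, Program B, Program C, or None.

Total debts = (390 + 260 + 1,415 + 355 + 4,075) = 6,495; DTI = 6,495/13,350 = 48.7%.
Reserves = 5,500/355 = 15.5 months.
Program A: score 615 < 620; DTI 48.7% ≤ 50% → does not qualify.
Program B: score 615 ≥ 580; DTI 48.7% ≤ 50%; reserves 15.5 ≥ 2 mo → qualifies.
Program C: score 615 < 660; DTI 48.7% ≤ 50%; reserves 15.5 ≥ 4 mo → does not qualify.

Program B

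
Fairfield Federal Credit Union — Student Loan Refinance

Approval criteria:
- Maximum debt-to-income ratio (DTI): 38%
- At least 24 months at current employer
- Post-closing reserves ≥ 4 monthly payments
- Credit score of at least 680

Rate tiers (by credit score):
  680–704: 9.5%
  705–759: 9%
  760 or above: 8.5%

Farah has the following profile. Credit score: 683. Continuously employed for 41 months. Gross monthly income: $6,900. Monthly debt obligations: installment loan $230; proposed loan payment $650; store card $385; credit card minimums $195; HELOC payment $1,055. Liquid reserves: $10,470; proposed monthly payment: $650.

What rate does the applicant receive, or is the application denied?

Approved at 9.5%

Credit score 683 ≥ 680 (meets minimum)
Liquid reserves cover 10,470/650 = 16.1 months — ≥ 4 required
Total monthly debts = (230 + 650 + 385 + 195 + 1,055) = 2,515. Debt-to-income = 2,515/6,900 = 36.4% — meets 38% limit
Employment 41 ≥ 24 months
All requirements met. Score 683 falls in the 680–704 tier → 9.5%.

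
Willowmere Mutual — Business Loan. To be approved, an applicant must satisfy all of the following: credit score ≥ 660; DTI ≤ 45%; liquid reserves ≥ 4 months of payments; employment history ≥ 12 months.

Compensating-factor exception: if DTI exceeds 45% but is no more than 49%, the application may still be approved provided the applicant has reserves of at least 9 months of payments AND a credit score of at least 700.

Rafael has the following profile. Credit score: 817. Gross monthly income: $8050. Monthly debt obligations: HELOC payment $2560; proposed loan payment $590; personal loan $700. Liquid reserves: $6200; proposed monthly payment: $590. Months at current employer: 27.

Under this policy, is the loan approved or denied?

Approved

Credit score 817 ≥ 660 (meets base)
Total debts = (2,560 + 590 + 700) = 3,850. DTI: 3,850 ÷ 8,050 = 47.8%, over the 45% base limit.
Liquid reserves cover 6,200/590 = 10.5 months — ≥ 4 required
Employment 27 ≥ 12 months
47.8% falls in the override range (45%–49%), so the compensating-factor test applies.
Reserves 10.5 ≥ 9 months; credit score 817 ≥ 700.
Both compensating conditions met → exception applies.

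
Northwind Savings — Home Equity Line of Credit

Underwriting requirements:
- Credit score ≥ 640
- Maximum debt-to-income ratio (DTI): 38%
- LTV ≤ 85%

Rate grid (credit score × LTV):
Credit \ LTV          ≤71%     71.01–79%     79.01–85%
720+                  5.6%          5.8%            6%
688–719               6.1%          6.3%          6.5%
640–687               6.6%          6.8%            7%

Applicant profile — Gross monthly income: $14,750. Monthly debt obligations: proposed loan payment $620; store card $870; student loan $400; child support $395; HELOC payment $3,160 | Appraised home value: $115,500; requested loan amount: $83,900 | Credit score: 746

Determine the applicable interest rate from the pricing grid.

5.8%

Credit score 746 ≥ 640; Total monthly debts = (620 + 870 + 400 + 395 + 3,160) = 5,445. DTI: 5,445 ÷ 14,750 = 36.9%, within the 38% cap
Loan-to-value = 83,900/115,500 = 72.6% — pass (85% max)
Score 746 is in the 720+ band; LTV 72.6% is in the 71.01–79% band → 5.8%.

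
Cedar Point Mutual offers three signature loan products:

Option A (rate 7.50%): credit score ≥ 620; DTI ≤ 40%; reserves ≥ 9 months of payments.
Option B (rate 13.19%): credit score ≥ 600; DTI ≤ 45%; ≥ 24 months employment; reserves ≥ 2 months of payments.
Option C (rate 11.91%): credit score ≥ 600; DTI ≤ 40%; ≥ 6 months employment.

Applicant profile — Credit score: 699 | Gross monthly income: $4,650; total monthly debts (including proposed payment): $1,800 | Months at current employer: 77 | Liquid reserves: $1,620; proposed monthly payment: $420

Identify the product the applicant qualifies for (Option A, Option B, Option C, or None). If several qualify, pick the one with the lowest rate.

Option C

DTI = 1,800/4,650 = 38.7%.
Reserves = 1,620/420 = 3.9 months.
Option A: score 699 ≥ 620; DTI 38.7% ≤ 40%; reserves 3.9 < 9 mo → does not qualify.
Option B: score 699 ≥ 600; DTI 38.7% ≤ 45%; employment 77 ≥ 24 mo; reserves 3.9 ≥ 2 mo → qualifies.
Option C: score 699 ≥ 600; DTI 38.7% ≤ 40%; employment 77 ≥ 6 mo → qualifies.
Qualifying: Option B, Option C. Lowest rate is 11.91% → Option C.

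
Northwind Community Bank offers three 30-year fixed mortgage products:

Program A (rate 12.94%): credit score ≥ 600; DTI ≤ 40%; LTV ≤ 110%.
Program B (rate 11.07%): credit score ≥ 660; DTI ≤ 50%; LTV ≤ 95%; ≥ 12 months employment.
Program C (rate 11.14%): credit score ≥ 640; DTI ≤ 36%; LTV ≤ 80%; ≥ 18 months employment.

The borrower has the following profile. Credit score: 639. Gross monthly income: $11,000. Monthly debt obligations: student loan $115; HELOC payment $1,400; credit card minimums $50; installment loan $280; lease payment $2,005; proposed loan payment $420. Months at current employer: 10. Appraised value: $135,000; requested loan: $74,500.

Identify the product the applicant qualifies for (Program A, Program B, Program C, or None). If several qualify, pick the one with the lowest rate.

Program A

Total debts = (115 + 1,400 + 50 + 280 + 2,005 + 420) = 4,270; DTI = 4,270/11,000 = 38.8%.
LTV = 74,500/135,000 = 55.2%.
Program A: score 639 ≥ 600; DTI 38.8% ≤ 40%; LTV 55.2% ≤ 110% → qualifies.
Program B: score 639 < 660; DTI 38.8% ≤ 50%; LTV 55.2% ≤ 95%; employment 10 < 12 mo → does not qualify.
Program C: score 639 < 640; DTI 38.8% > 36%; LTV 55.2% ≤ 80%; employment 10 < 18 mo → does not qualify.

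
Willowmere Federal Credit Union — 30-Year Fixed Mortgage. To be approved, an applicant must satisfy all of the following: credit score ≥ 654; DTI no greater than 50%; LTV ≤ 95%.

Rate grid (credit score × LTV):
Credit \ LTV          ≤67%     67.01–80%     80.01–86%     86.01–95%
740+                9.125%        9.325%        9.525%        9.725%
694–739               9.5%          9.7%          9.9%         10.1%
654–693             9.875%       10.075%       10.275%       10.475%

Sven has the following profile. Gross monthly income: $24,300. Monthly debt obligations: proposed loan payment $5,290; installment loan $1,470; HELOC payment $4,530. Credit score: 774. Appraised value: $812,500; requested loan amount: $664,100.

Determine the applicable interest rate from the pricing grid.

Credit score 774 ≥ 654; Total monthly debts = (5,290 + 1,470 + 4,530) = 11,290. DTI = 11,290/24,300 = 46.5% ≤ 50%
Loan-to-value = 664,100/812,500 = 81.7% — pass (95% max)
Score 774 is in the 740+ band; LTV 81.7% is in the 80.01–86% band → 9.525%.

9.525%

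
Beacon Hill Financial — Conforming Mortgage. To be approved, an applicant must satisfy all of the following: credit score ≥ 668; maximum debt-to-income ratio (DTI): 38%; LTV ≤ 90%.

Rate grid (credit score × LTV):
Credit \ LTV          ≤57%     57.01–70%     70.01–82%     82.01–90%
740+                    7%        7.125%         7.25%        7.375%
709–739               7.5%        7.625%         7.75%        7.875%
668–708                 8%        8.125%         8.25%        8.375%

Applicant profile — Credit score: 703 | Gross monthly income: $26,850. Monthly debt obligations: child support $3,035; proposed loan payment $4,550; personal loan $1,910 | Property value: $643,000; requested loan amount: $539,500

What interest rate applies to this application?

Credit score 703 ≥ 668; Total monthly debts = (3,035 + 4,550 + 1,910) = 9,495. Debt-to-income = 9,495/26,850 = 35.4% — meets 38% limit
LTV = 539,500/643,000 = 83.9% ≤ 90%
Score 703 is in the 668–708 band; LTV 83.9% is in the 82.01–90% band → 8.375%.

8.375%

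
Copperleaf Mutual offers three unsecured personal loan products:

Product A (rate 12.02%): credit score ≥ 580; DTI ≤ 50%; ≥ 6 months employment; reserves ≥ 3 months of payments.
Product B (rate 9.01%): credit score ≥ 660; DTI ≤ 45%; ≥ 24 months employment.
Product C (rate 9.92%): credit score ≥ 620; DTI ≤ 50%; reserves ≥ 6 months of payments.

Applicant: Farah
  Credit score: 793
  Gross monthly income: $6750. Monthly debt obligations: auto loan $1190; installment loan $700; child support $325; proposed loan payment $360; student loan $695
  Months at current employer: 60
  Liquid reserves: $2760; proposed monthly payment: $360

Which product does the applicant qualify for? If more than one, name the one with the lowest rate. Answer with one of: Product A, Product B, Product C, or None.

Product C

Total debts = (1,190 + 700 + 325 + 360 + 695) = 3,270; DTI = 3,270/6,750 = 48.4%.
Reserves = 2,760/360 = 7.7 months.
Product A: score 793 ≥ 580; DTI 48.4% ≤ 50%; employment 60 ≥ 6 mo; reserves 7.7 ≥ 3 mo → qualifies.
Product B: score 793 ≥ 660; DTI 48.4% > 45%; employment 60 ≥ 24 mo → does not qualify.
Product C: score 793 ≥ 620; DTI 48.4% ≤ 50%; reserves 7.7 ≥ 6 mo → qualifies.
Qualifying: Product A, Product C. Lowest rate is 9.92% → Product C.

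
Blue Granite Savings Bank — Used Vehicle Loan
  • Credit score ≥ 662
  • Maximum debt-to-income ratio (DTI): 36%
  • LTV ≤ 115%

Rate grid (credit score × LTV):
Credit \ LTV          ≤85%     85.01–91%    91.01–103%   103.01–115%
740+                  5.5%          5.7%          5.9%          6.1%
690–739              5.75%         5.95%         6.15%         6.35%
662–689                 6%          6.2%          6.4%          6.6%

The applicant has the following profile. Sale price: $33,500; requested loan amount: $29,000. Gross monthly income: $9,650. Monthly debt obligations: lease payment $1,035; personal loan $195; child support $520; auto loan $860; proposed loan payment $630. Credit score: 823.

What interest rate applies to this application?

Credit score 823 ≥ 662; Total monthly debts = (1,035 + 195 + 520 + 860 + 630) = 3,240. Debt-to-income = 3,240/9,650 = 33.6% — meets 36% limit
LTV: 29,000 ÷ 33,500 = 86.6%, within 115% cap
Credit 823 → row 740+; LTV 86.6% → column 85.01–91%. Grid cell → 5.7%.

5.7%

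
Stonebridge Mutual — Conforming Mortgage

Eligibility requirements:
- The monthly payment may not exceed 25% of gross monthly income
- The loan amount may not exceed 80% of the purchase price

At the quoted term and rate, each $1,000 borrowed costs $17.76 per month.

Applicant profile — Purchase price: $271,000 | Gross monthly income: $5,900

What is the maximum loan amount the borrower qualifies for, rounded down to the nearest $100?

$83,000

Payment cap: 25% × $5,900 = $1,475/month.
At $17.76 per $1,000, that supports 1,475/17.76 × 1,000 ≈ $83,051 → $83,000.
LTV cap: 80% × $271,000 = $216,800 → $216,800.
Binding constraint: payment-to-income.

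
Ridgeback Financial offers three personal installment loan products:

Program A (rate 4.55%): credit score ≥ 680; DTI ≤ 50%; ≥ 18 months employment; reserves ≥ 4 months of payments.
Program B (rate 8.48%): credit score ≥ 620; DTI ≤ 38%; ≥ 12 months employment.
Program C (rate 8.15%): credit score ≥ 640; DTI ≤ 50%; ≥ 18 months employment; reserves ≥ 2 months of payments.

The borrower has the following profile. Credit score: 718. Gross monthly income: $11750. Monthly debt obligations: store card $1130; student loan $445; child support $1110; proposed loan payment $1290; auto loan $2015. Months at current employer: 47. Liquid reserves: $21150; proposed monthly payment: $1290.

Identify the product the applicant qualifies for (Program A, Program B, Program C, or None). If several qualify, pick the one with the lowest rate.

None

Total debts = (1,130 + 445 + 1,110 + 1,290 + 2,015) = 5,990; DTI = 5,990/11,750 = 51%.
Reserves = 21,150/1,290 = 16.4 months.
Program A: score 718 ≥ 680; DTI 51% > 50%; employment 47 ≥ 18 mo; reserves 16.4 ≥ 4 mo → does not qualify.
Program B: score 718 ≥ 620; DTI 51% > 38%; employment 47 ≥ 12 mo → does not qualify.
Program C: score 718 ≥ 640; DTI 51% > 50%; employment 47 ≥ 18 mo; reserves 16.4 ≥ 2 mo → does not qualify.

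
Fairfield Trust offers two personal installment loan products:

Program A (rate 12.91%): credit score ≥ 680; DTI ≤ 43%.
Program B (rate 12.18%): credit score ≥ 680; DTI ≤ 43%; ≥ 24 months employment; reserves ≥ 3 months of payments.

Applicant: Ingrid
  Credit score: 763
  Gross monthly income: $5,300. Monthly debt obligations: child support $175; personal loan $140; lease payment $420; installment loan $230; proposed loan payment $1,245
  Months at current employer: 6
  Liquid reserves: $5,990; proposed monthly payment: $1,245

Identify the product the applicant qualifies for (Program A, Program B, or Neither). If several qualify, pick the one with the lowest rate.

Total debts = (175 + 140 + 420 + 230 + 1,245) = 2,210; DTI = 2,210/5,300 = 41.7%.
Reserves = 5,990/1,245 = 4.8 months.
Program A: score 763 ≥ 680; DTI 41.7% ≤ 43% → qualifies.
Program B: score 763 ≥ 680; DTI 41.7% ≤ 43%; employment 6 < 24 mo; reserves 4.8 ≥ 3 mo → does not qualify.

Program A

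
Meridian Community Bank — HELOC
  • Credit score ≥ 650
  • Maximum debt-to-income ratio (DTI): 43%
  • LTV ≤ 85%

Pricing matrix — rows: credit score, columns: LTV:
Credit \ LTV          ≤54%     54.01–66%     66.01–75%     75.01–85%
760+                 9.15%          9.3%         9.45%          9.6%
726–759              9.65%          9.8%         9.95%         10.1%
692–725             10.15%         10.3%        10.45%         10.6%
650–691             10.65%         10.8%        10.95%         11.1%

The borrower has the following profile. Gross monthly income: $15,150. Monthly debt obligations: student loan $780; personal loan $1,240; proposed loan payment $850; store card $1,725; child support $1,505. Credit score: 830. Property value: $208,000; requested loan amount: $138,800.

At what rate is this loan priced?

9.45%

Credit score 830 ≥ 650; Total monthly debts = (780 + 1,240 + 850 + 1,725 + 1,505) = 6,100. DTI = 6,100/15,150 = 40.3% ≤ 43%
Loan-to-value = 138,800/208,000 = 66.7% — pass (85% max)
Score 830 is in the 760+ band; LTV 66.7% is in the 66.01–75% band → 9.45%.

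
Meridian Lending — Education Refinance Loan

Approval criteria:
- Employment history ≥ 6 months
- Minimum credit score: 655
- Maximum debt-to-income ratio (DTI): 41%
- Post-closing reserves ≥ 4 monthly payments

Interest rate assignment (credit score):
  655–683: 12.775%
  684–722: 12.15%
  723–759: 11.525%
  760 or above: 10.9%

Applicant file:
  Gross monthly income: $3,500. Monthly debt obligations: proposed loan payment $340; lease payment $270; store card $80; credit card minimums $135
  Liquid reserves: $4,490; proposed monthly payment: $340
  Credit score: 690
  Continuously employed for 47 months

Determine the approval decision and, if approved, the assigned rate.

Credit score 690 ≥ 655 (meets minimum)
Liquid reserves cover 4,490/340 = 13.2 months — ≥ 4 required
Total monthly debts = (340 + 270 + 80 + 135) = 825. DTI: 825 ÷ 3,500 = 23.6%, within the 41% cap
Employment 47 ≥ 6 months
All requirements met. Score 690 falls in the 684–722 tier → 12.15%.

Approved at 12.15%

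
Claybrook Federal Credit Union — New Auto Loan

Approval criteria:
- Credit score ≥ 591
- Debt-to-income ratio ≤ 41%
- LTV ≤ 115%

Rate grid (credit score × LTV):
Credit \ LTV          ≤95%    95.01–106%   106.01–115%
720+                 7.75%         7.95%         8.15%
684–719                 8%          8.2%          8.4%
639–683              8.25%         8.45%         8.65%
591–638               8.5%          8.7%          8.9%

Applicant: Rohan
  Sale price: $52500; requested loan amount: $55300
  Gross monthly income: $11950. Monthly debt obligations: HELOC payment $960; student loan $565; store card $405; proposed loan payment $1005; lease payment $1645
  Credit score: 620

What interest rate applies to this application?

Credit score 620 ≥ 591; Total monthly debts = (960 + 565 + 405 + 1,005 + 1,645) = 4,580. DTI = 4,580/11,950 = 38.3% ≤ 41%
LTV: 55,300 ÷ 52,500 = 105.3%, within 115% cap
Score 620 is in the 591–638 band; LTV 105.3% is in the 95.01–106% band → 8.7%.

8.7%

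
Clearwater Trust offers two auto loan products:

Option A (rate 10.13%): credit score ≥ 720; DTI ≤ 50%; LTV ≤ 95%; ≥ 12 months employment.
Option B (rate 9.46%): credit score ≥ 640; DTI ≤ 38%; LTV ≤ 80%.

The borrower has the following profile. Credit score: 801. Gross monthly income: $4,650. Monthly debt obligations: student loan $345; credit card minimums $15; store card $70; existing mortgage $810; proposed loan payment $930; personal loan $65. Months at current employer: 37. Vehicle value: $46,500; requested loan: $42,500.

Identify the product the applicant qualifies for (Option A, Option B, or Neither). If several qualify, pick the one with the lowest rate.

Option A

Total debts = (345 + 15 + 70 + 810 + 930 + 65) = 2,235; DTI = 2,235/4,650 = 48.1%.
LTV = 42,500/46,500 = 91.4%.
Option A: score 801 ≥ 720; DTI 48.1% ≤ 50%; LTV 91.4% ≤ 95%; employment 37 ≥ 12 mo → qualifies.
Option B: score 801 ≥ 640; DTI 48.1% > 38%; LTV 91.4% > 80% → does not qualify.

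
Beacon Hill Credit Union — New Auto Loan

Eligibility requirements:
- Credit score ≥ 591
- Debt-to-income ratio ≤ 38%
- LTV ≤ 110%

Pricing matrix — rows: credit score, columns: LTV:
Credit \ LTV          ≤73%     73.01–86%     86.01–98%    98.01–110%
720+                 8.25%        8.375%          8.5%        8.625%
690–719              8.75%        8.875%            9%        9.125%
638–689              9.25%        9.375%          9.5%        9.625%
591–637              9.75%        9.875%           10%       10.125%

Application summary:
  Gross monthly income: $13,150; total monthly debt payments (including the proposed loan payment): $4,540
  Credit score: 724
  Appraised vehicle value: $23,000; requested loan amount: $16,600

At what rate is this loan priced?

8.25%

Credit score 724 ≥ 591; DTI = 4,540/13,150 = 34.5% ≤ 38%
LTV = 16,600/23,000 = 72.2% ≤ 110%
Row: 724 falls in 720+. Column: 72.2% falls in ≤73%. Rate = 8.25%.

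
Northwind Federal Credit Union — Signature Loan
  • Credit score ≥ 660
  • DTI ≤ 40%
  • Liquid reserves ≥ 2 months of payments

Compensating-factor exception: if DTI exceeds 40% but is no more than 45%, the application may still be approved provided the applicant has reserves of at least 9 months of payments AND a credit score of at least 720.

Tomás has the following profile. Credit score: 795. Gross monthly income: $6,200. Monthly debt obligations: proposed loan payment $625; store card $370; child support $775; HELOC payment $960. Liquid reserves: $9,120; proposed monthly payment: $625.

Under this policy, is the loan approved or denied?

Approved

Credit score 795 ≥ 660 (meets base)
Total debts = (625 + 370 + 775 + 960) = 2,730. DTI: 2,730 ÷ 6,200 = 44%, over the 40% base limit.
Reserves: 9,120 ÷ 625 = 14.6 months (meets 2-month minimum)
44% falls in the override range (40%–45%), so the compensating-factor test applies.
Override check — reserves: 14.6 mo (ok); score: 795 (ok).
Both override conditions satisfied; DTI exception granted.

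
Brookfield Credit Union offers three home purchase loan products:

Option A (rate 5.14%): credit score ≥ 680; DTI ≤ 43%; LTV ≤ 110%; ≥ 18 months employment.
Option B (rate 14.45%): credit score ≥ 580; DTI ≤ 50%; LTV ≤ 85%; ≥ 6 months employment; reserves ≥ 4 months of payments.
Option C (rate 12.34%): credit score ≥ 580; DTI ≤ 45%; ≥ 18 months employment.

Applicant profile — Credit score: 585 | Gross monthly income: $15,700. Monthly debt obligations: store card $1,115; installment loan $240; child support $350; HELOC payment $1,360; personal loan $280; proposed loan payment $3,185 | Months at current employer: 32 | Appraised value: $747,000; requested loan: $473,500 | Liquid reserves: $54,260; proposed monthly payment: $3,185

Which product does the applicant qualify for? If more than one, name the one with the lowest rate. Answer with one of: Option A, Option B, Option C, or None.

Option C

Total debts = (1,115 + 240 + 350 + 1,360 + 280 + 3,185) = 6,530; DTI = 6,530/15,700 = 41.6%.
LTV = 473,500/747,000 = 63.4%.
Reserves = 54,260/3,185 = 17.0 months.
Option A: score 585 < 680; DTI 41.6% ≤ 43%; LTV 63.4% ≤ 110%; employment 32 ≥ 18 mo → does not qualify.
Option B: score 585 ≥ 580; DTI 41.6% ≤ 50%; LTV 63.4% ≤ 85%; employment 32 ≥ 6 mo; reserves 17.0 ≥ 4 mo → qualifies.
Option C: score 585 ≥ 580; DTI 41.6% ≤ 45%; employment 32 ≥ 18 mo → qualifies.
Qualifying: Option B, Option C. Lowest rate is 12.34% → Option C.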